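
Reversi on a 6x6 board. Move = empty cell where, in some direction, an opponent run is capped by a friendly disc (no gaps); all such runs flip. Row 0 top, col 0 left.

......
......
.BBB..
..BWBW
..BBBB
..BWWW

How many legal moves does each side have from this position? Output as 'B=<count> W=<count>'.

-- B to move --
(2,4): flips 1 -> legal
(2,5): flips 1 -> legal
B mobility = 2
-- W to move --
(1,0): flips 3 -> legal
(1,1): flips 1 -> legal
(1,2): no bracket -> illegal
(1,3): flips 1 -> legal
(1,4): no bracket -> illegal
(2,0): no bracket -> illegal
(2,4): flips 2 -> legal
(2,5): no bracket -> illegal
(3,0): no bracket -> illegal
(3,1): flips 2 -> legal
(4,1): no bracket -> illegal
(5,1): flips 2 -> legal
W mobility = 6

Answer: B=2 W=6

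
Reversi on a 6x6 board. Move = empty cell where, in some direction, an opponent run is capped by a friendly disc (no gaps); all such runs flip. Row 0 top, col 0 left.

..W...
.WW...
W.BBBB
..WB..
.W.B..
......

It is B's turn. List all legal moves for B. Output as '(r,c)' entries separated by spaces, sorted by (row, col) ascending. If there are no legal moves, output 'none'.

(0,0): flips 1 -> legal
(0,1): flips 1 -> legal
(0,3): no bracket -> illegal
(1,0): no bracket -> illegal
(1,3): no bracket -> illegal
(2,1): flips 1 -> legal
(3,0): no bracket -> illegal
(3,1): flips 1 -> legal
(4,0): no bracket -> illegal
(4,2): flips 1 -> legal
(5,0): flips 2 -> legal
(5,1): no bracket -> illegal
(5,2): no bracket -> illegal

Answer: (0,0) (0,1) (2,1) (3,1) (4,2) (5,0)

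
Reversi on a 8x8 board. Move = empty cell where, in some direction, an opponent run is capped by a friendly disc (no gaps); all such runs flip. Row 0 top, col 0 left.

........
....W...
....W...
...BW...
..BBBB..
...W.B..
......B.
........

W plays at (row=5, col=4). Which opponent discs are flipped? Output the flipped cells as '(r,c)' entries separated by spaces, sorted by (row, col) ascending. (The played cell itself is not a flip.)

Answer: (4,4)

Derivation:
Dir NW: opp run (4,3), next='.' -> no flip
Dir N: opp run (4,4) capped by W -> flip
Dir NE: opp run (4,5), next='.' -> no flip
Dir W: first cell 'W' (not opp) -> no flip
Dir E: opp run (5,5), next='.' -> no flip
Dir SW: first cell '.' (not opp) -> no flip
Dir S: first cell '.' (not opp) -> no flip
Dir SE: first cell '.' (not opp) -> no flip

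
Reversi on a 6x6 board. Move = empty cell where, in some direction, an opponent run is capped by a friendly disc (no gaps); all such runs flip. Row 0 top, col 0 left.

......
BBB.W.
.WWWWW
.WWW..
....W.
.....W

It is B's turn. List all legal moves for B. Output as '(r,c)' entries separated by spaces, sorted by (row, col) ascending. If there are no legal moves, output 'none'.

(0,3): no bracket -> illegal
(0,4): no bracket -> illegal
(0,5): no bracket -> illegal
(1,3): no bracket -> illegal
(1,5): no bracket -> illegal
(2,0): no bracket -> illegal
(3,0): flips 1 -> legal
(3,4): flips 1 -> legal
(3,5): no bracket -> illegal
(4,0): no bracket -> illegal
(4,1): flips 2 -> legal
(4,2): flips 2 -> legal
(4,3): flips 2 -> legal
(4,5): no bracket -> illegal
(5,3): no bracket -> illegal
(5,4): no bracket -> illegal

Answer: (3,0) (3,4) (4,1) (4,2) (4,3)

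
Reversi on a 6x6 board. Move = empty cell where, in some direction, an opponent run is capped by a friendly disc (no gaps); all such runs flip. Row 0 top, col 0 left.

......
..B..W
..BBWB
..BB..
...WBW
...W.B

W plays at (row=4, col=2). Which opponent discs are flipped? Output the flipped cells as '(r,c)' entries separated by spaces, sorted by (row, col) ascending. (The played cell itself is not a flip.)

Dir NW: first cell '.' (not opp) -> no flip
Dir N: opp run (3,2) (2,2) (1,2), next='.' -> no flip
Dir NE: opp run (3,3) capped by W -> flip
Dir W: first cell '.' (not opp) -> no flip
Dir E: first cell 'W' (not opp) -> no flip
Dir SW: first cell '.' (not opp) -> no flip
Dir S: first cell '.' (not opp) -> no flip
Dir SE: first cell 'W' (not opp) -> no flip

Answer: (3,3)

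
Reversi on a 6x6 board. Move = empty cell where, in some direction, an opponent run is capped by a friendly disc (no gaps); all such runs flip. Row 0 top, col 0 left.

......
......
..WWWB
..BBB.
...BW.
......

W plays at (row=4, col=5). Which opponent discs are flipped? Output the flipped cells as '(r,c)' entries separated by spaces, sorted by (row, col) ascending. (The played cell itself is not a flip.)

Dir NW: opp run (3,4) capped by W -> flip
Dir N: first cell '.' (not opp) -> no flip
Dir NE: edge -> no flip
Dir W: first cell 'W' (not opp) -> no flip
Dir E: edge -> no flip
Dir SW: first cell '.' (not opp) -> no flip
Dir S: first cell '.' (not opp) -> no flip
Dir SE: edge -> no flip

Answer: (3,4)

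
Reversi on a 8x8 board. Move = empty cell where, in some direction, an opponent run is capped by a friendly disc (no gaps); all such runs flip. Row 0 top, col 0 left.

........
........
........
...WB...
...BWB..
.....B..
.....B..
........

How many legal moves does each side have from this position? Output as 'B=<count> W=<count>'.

Answer: B=4 W=6

Derivation:
-- B to move --
(2,2): flips 2 -> legal
(2,3): flips 1 -> legal
(2,4): no bracket -> illegal
(3,2): flips 1 -> legal
(3,5): no bracket -> illegal
(4,2): no bracket -> illegal
(5,3): no bracket -> illegal
(5,4): flips 1 -> legal
B mobility = 4
-- W to move --
(2,3): no bracket -> illegal
(2,4): flips 1 -> legal
(2,5): no bracket -> illegal
(3,2): no bracket -> illegal
(3,5): flips 1 -> legal
(3,6): no bracket -> illegal
(4,2): flips 1 -> legal
(4,6): flips 1 -> legal
(5,2): no bracket -> illegal
(5,3): flips 1 -> legal
(5,4): no bracket -> illegal
(5,6): no bracket -> illegal
(6,4): no bracket -> illegal
(6,6): flips 1 -> legal
(7,4): no bracket -> illegal
(7,5): no bracket -> illegal
(7,6): no bracket -> illegal
W mobility = 6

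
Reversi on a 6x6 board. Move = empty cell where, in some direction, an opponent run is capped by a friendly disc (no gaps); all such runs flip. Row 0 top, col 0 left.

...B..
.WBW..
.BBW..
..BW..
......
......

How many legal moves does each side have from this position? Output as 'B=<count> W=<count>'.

Answer: B=9 W=4

Derivation:
-- B to move --
(0,0): flips 1 -> legal
(0,1): flips 1 -> legal
(0,2): no bracket -> illegal
(0,4): flips 1 -> legal
(1,0): flips 1 -> legal
(1,4): flips 2 -> legal
(2,0): no bracket -> illegal
(2,4): flips 1 -> legal
(3,4): flips 2 -> legal
(4,2): no bracket -> illegal
(4,3): flips 3 -> legal
(4,4): flips 1 -> legal
B mobility = 9
-- W to move --
(0,1): flips 1 -> legal
(0,2): no bracket -> illegal
(0,4): no bracket -> illegal
(1,0): no bracket -> illegal
(1,4): no bracket -> illegal
(2,0): flips 2 -> legal
(3,0): no bracket -> illegal
(3,1): flips 3 -> legal
(4,1): flips 1 -> legal
(4,2): no bracket -> illegal
(4,3): no bracket -> illegal
W mobility = 4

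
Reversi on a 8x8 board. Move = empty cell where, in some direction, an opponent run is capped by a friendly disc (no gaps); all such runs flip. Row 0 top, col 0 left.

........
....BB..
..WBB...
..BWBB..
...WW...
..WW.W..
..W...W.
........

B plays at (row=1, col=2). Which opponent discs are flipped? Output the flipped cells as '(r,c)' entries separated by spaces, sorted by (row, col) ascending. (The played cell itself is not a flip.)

Dir NW: first cell '.' (not opp) -> no flip
Dir N: first cell '.' (not opp) -> no flip
Dir NE: first cell '.' (not opp) -> no flip
Dir W: first cell '.' (not opp) -> no flip
Dir E: first cell '.' (not opp) -> no flip
Dir SW: first cell '.' (not opp) -> no flip
Dir S: opp run (2,2) capped by B -> flip
Dir SE: first cell 'B' (not opp) -> no flip

Answer: (2,2)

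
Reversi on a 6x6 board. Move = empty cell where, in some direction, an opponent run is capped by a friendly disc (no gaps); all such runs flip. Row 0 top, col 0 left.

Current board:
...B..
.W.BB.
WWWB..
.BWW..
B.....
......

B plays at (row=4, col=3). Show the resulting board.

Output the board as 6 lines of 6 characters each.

Place B at (4,3); scan 8 dirs for brackets.
Dir NW: opp run (3,2) (2,1), next='.' -> no flip
Dir N: opp run (3,3) capped by B -> flip
Dir NE: first cell '.' (not opp) -> no flip
Dir W: first cell '.' (not opp) -> no flip
Dir E: first cell '.' (not opp) -> no flip
Dir SW: first cell '.' (not opp) -> no flip
Dir S: first cell '.' (not opp) -> no flip
Dir SE: first cell '.' (not opp) -> no flip
All flips: (3,3)

Answer: ...B..
.W.BB.
WWWB..
.BWB..
B..B..
......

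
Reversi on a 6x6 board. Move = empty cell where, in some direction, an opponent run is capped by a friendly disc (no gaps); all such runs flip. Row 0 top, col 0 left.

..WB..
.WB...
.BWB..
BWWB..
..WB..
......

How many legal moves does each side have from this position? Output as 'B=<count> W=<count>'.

Answer: B=6 W=9

Derivation:
-- B to move --
(0,0): flips 2 -> legal
(0,1): flips 2 -> legal
(1,0): flips 1 -> legal
(1,3): no bracket -> illegal
(2,0): no bracket -> illegal
(4,0): no bracket -> illegal
(4,1): flips 3 -> legal
(5,1): flips 1 -> legal
(5,2): flips 3 -> legal
(5,3): no bracket -> illegal
B mobility = 6
-- W to move --
(0,1): no bracket -> illegal
(0,4): flips 1 -> legal
(1,0): flips 1 -> legal
(1,3): flips 1 -> legal
(1,4): flips 1 -> legal
(2,0): flips 1 -> legal
(2,4): flips 2 -> legal
(3,4): flips 1 -> legal
(4,0): no bracket -> illegal
(4,1): no bracket -> illegal
(4,4): flips 2 -> legal
(5,2): no bracket -> illegal
(5,3): no bracket -> illegal
(5,4): flips 1 -> legal
W mobility = 9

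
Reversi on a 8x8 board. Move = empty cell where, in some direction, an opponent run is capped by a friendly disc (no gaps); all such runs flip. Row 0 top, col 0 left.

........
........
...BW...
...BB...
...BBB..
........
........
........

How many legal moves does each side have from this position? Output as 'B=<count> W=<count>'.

Answer: B=3 W=3

Derivation:
-- B to move --
(1,3): no bracket -> illegal
(1,4): flips 1 -> legal
(1,5): flips 1 -> legal
(2,5): flips 1 -> legal
(3,5): no bracket -> illegal
B mobility = 3
-- W to move --
(1,2): no bracket -> illegal
(1,3): no bracket -> illegal
(1,4): no bracket -> illegal
(2,2): flips 1 -> legal
(2,5): no bracket -> illegal
(3,2): no bracket -> illegal
(3,5): no bracket -> illegal
(3,6): no bracket -> illegal
(4,2): flips 1 -> legal
(4,6): no bracket -> illegal
(5,2): no bracket -> illegal
(5,3): no bracket -> illegal
(5,4): flips 2 -> legal
(5,5): no bracket -> illegal
(5,6): no bracket -> illegal
W mobility = 3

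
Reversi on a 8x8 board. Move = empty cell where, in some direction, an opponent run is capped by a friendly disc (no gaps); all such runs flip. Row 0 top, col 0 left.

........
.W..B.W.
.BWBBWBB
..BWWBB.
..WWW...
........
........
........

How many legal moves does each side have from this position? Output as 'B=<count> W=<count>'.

-- B to move --
(0,0): no bracket -> illegal
(0,1): flips 1 -> legal
(0,2): no bracket -> illegal
(0,5): flips 1 -> legal
(0,6): flips 1 -> legal
(0,7): no bracket -> illegal
(1,0): no bracket -> illegal
(1,2): flips 1 -> legal
(1,3): no bracket -> illegal
(1,5): flips 1 -> legal
(1,7): no bracket -> illegal
(2,0): no bracket -> illegal
(3,1): no bracket -> illegal
(4,1): no bracket -> illegal
(4,5): flips 1 -> legal
(5,1): flips 2 -> legal
(5,2): flips 1 -> legal
(5,3): flips 3 -> legal
(5,4): flips 3 -> legal
(5,5): no bracket -> illegal
B mobility = 10
-- W to move --
(0,3): flips 1 -> legal
(0,4): flips 2 -> legal
(0,5): no bracket -> illegal
(1,0): flips 2 -> legal
(1,2): flips 1 -> legal
(1,3): flips 1 -> legal
(1,5): flips 1 -> legal
(1,7): flips 2 -> legal
(2,0): flips 1 -> legal
(3,0): no bracket -> illegal
(3,1): flips 2 -> legal
(3,7): flips 2 -> legal
(4,1): no bracket -> illegal
(4,5): flips 1 -> legal
(4,6): flips 2 -> legal
(4,7): flips 1 -> legal
W mobility = 13

Answer: B=10 W=13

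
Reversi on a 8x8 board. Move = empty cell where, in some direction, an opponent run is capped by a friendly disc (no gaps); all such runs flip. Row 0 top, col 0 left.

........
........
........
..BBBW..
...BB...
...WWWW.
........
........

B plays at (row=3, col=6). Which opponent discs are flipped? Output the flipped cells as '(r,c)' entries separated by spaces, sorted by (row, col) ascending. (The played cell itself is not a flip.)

Dir NW: first cell '.' (not opp) -> no flip
Dir N: first cell '.' (not opp) -> no flip
Dir NE: first cell '.' (not opp) -> no flip
Dir W: opp run (3,5) capped by B -> flip
Dir E: first cell '.' (not opp) -> no flip
Dir SW: first cell '.' (not opp) -> no flip
Dir S: first cell '.' (not opp) -> no flip
Dir SE: first cell '.' (not opp) -> no flip

Answer: (3,5)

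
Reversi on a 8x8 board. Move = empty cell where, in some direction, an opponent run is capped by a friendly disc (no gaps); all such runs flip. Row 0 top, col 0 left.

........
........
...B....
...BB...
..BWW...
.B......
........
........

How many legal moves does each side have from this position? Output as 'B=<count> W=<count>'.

-- B to move --
(3,2): no bracket -> illegal
(3,5): no bracket -> illegal
(4,5): flips 2 -> legal
(5,2): flips 1 -> legal
(5,3): flips 1 -> legal
(5,4): flips 1 -> legal
(5,5): flips 1 -> legal
B mobility = 5
-- W to move --
(1,2): no bracket -> illegal
(1,3): flips 2 -> legal
(1,4): no bracket -> illegal
(2,2): flips 1 -> legal
(2,4): flips 1 -> legal
(2,5): flips 1 -> legal
(3,1): no bracket -> illegal
(3,2): no bracket -> illegal
(3,5): no bracket -> illegal
(4,0): no bracket -> illegal
(4,1): flips 1 -> legal
(4,5): no bracket -> illegal
(5,0): no bracket -> illegal
(5,2): no bracket -> illegal
(5,3): no bracket -> illegal
(6,0): no bracket -> illegal
(6,1): no bracket -> illegal
(6,2): no bracket -> illegal
W mobility = 5

Answer: B=5 W=5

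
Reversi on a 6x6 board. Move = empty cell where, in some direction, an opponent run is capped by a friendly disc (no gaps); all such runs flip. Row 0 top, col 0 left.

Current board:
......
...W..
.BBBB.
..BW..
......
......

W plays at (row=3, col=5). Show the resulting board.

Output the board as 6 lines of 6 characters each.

Place W at (3,5); scan 8 dirs for brackets.
Dir NW: opp run (2,4) capped by W -> flip
Dir N: first cell '.' (not opp) -> no flip
Dir NE: edge -> no flip
Dir W: first cell '.' (not opp) -> no flip
Dir E: edge -> no flip
Dir SW: first cell '.' (not opp) -> no flip
Dir S: first cell '.' (not opp) -> no flip
Dir SE: edge -> no flip
All flips: (2,4)

Answer: ......
...W..
.BBBW.
..BW.W
......
......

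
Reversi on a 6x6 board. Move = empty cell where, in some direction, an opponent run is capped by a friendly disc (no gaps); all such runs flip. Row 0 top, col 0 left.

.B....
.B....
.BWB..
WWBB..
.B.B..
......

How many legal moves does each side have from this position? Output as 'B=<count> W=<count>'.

-- B to move --
(1,2): flips 1 -> legal
(1,3): no bracket -> illegal
(2,0): no bracket -> illegal
(4,0): no bracket -> illegal
(4,2): no bracket -> illegal
B mobility = 1
-- W to move --
(0,0): flips 1 -> legal
(0,2): no bracket -> illegal
(1,0): no bracket -> illegal
(1,2): flips 1 -> legal
(1,3): no bracket -> illegal
(1,4): no bracket -> illegal
(2,0): flips 1 -> legal
(2,4): flips 1 -> legal
(3,4): flips 2 -> legal
(4,0): no bracket -> illegal
(4,2): flips 1 -> legal
(4,4): flips 1 -> legal
(5,0): no bracket -> illegal
(5,1): flips 1 -> legal
(5,2): flips 1 -> legal
(5,3): no bracket -> illegal
(5,4): no bracket -> illegal
W mobility = 9

Answer: B=1 W=9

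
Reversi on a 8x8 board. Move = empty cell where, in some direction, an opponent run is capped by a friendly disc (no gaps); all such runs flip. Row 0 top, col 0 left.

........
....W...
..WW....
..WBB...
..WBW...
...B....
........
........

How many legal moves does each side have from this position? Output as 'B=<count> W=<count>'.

Answer: B=11 W=7

Derivation:
-- B to move --
(0,3): no bracket -> illegal
(0,4): no bracket -> illegal
(0,5): no bracket -> illegal
(1,1): flips 1 -> legal
(1,2): flips 1 -> legal
(1,3): flips 1 -> legal
(1,5): no bracket -> illegal
(2,1): flips 1 -> legal
(2,4): no bracket -> illegal
(2,5): no bracket -> illegal
(3,1): flips 2 -> legal
(3,5): flips 1 -> legal
(4,1): flips 1 -> legal
(4,5): flips 1 -> legal
(5,1): flips 1 -> legal
(5,2): no bracket -> illegal
(5,4): flips 1 -> legal
(5,5): flips 1 -> legal
B mobility = 11
-- W to move --
(2,4): flips 2 -> legal
(2,5): no bracket -> illegal
(3,5): flips 2 -> legal
(4,5): flips 1 -> legal
(5,2): no bracket -> illegal
(5,4): flips 1 -> legal
(6,2): flips 1 -> legal
(6,3): flips 3 -> legal
(6,4): flips 1 -> legal
W mobility = 7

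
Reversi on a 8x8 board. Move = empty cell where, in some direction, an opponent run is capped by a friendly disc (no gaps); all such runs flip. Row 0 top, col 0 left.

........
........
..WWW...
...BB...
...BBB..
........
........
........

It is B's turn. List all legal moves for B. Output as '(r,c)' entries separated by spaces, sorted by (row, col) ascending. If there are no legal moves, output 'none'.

Answer: (1,1) (1,2) (1,3) (1,4) (1,5)

Derivation:
(1,1): flips 1 -> legal
(1,2): flips 1 -> legal
(1,3): flips 1 -> legal
(1,4): flips 1 -> legal
(1,5): flips 1 -> legal
(2,1): no bracket -> illegal
(2,5): no bracket -> illegal
(3,1): no bracket -> illegal
(3,2): no bracket -> illegal
(3,5): no bracket -> illegal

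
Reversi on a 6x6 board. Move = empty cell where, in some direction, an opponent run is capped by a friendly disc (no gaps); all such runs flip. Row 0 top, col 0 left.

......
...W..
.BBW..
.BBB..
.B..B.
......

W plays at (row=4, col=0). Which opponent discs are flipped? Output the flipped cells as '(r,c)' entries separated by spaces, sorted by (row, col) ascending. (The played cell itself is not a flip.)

Answer: (2,2) (3,1)

Derivation:
Dir NW: edge -> no flip
Dir N: first cell '.' (not opp) -> no flip
Dir NE: opp run (3,1) (2,2) capped by W -> flip
Dir W: edge -> no flip
Dir E: opp run (4,1), next='.' -> no flip
Dir SW: edge -> no flip
Dir S: first cell '.' (not opp) -> no flip
Dir SE: first cell '.' (not opp) -> no flip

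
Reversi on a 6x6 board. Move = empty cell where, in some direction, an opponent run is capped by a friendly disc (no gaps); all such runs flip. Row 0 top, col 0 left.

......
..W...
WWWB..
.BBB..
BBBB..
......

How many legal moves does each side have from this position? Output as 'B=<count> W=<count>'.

-- B to move --
(0,1): flips 1 -> legal
(0,2): flips 2 -> legal
(0,3): no bracket -> illegal
(1,0): flips 1 -> legal
(1,1): flips 2 -> legal
(1,3): flips 1 -> legal
(3,0): no bracket -> illegal
B mobility = 5
-- W to move --
(1,3): no bracket -> illegal
(1,4): no bracket -> illegal
(2,4): flips 1 -> legal
(3,0): no bracket -> illegal
(3,4): flips 1 -> legal
(4,4): flips 1 -> legal
(5,0): no bracket -> illegal
(5,1): flips 2 -> legal
(5,2): flips 2 -> legal
(5,3): flips 2 -> legal
(5,4): flips 2 -> legal
W mobility = 7

Answer: B=5 W=7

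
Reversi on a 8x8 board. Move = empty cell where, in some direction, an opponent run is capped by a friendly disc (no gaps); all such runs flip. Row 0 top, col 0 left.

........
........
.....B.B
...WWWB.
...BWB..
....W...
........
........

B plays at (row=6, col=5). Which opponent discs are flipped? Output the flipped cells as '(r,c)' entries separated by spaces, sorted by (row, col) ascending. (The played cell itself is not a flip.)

Answer: (5,4)

Derivation:
Dir NW: opp run (5,4) capped by B -> flip
Dir N: first cell '.' (not opp) -> no flip
Dir NE: first cell '.' (not opp) -> no flip
Dir W: first cell '.' (not opp) -> no flip
Dir E: first cell '.' (not opp) -> no flip
Dir SW: first cell '.' (not opp) -> no flip
Dir S: first cell '.' (not opp) -> no flip
Dir SE: first cell '.' (not opp) -> no flip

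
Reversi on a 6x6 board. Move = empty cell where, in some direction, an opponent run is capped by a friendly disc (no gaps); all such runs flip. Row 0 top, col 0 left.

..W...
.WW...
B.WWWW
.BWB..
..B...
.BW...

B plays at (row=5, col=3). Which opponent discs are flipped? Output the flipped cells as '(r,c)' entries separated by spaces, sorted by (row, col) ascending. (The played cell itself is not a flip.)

Answer: (5,2)

Derivation:
Dir NW: first cell 'B' (not opp) -> no flip
Dir N: first cell '.' (not opp) -> no flip
Dir NE: first cell '.' (not opp) -> no flip
Dir W: opp run (5,2) capped by B -> flip
Dir E: first cell '.' (not opp) -> no flip
Dir SW: edge -> no flip
Dir S: edge -> no flip
Dir SE: edge -> no flip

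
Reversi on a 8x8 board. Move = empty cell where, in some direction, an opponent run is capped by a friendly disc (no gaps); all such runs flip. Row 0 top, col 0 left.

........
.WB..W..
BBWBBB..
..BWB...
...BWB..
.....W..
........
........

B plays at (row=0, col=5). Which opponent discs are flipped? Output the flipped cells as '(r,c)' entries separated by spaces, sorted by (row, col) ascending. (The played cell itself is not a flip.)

Answer: (1,5)

Derivation:
Dir NW: edge -> no flip
Dir N: edge -> no flip
Dir NE: edge -> no flip
Dir W: first cell '.' (not opp) -> no flip
Dir E: first cell '.' (not opp) -> no flip
Dir SW: first cell '.' (not opp) -> no flip
Dir S: opp run (1,5) capped by B -> flip
Dir SE: first cell '.' (not opp) -> no flip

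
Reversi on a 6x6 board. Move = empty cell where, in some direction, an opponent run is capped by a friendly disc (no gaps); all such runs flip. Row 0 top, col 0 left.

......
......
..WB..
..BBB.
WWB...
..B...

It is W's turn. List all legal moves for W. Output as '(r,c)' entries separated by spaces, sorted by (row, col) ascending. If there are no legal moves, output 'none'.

Answer: (1,4) (2,4) (4,3) (4,4)

Derivation:
(1,2): no bracket -> illegal
(1,3): no bracket -> illegal
(1,4): flips 2 -> legal
(2,1): no bracket -> illegal
(2,4): flips 1 -> legal
(2,5): no bracket -> illegal
(3,1): no bracket -> illegal
(3,5): no bracket -> illegal
(4,3): flips 1 -> legal
(4,4): flips 1 -> legal
(4,5): no bracket -> illegal
(5,1): no bracket -> illegal
(5,3): no bracket -> illegal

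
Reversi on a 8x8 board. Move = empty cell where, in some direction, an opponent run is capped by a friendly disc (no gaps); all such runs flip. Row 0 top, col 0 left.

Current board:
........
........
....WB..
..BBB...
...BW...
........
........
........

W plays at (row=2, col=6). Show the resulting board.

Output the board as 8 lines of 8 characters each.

Answer: ........
........
....WWW.
..BBB...
...BW...
........
........
........

Derivation:
Place W at (2,6); scan 8 dirs for brackets.
Dir NW: first cell '.' (not opp) -> no flip
Dir N: first cell '.' (not opp) -> no flip
Dir NE: first cell '.' (not opp) -> no flip
Dir W: opp run (2,5) capped by W -> flip
Dir E: first cell '.' (not opp) -> no flip
Dir SW: first cell '.' (not opp) -> no flip
Dir S: first cell '.' (not opp) -> no flip
Dir SE: first cell '.' (not opp) -> no flip
All flips: (2,5)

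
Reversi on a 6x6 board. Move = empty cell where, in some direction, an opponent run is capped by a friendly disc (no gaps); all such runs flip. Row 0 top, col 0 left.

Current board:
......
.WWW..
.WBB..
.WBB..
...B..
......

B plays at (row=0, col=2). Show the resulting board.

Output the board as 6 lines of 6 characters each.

Place B at (0,2); scan 8 dirs for brackets.
Dir NW: edge -> no flip
Dir N: edge -> no flip
Dir NE: edge -> no flip
Dir W: first cell '.' (not opp) -> no flip
Dir E: first cell '.' (not opp) -> no flip
Dir SW: opp run (1,1), next='.' -> no flip
Dir S: opp run (1,2) capped by B -> flip
Dir SE: opp run (1,3), next='.' -> no flip
All flips: (1,2)

Answer: ..B...
.WBW..
.WBB..
.WBB..
...B..
......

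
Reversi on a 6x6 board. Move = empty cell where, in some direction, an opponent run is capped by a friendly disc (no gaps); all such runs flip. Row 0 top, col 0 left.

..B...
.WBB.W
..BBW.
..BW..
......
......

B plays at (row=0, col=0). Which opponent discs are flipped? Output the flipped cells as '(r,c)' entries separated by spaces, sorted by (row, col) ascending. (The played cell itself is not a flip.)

Dir NW: edge -> no flip
Dir N: edge -> no flip
Dir NE: edge -> no flip
Dir W: edge -> no flip
Dir E: first cell '.' (not opp) -> no flip
Dir SW: edge -> no flip
Dir S: first cell '.' (not opp) -> no flip
Dir SE: opp run (1,1) capped by B -> flip

Answer: (1,1)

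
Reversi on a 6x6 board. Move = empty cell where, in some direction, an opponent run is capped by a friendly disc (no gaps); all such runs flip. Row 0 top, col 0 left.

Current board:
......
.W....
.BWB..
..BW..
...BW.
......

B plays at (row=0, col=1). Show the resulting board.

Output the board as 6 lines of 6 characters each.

Place B at (0,1); scan 8 dirs for brackets.
Dir NW: edge -> no flip
Dir N: edge -> no flip
Dir NE: edge -> no flip
Dir W: first cell '.' (not opp) -> no flip
Dir E: first cell '.' (not opp) -> no flip
Dir SW: first cell '.' (not opp) -> no flip
Dir S: opp run (1,1) capped by B -> flip
Dir SE: first cell '.' (not opp) -> no flip
All flips: (1,1)

Answer: .B....
.B....
.BWB..
..BW..
...BW.
......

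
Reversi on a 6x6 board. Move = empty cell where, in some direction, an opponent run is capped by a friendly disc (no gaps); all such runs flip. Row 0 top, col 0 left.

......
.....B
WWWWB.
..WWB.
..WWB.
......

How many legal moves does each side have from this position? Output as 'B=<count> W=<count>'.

Answer: B=6 W=4

Derivation:
-- B to move --
(1,0): no bracket -> illegal
(1,1): flips 2 -> legal
(1,2): flips 1 -> legal
(1,3): no bracket -> illegal
(1,4): no bracket -> illegal
(3,0): no bracket -> illegal
(3,1): flips 2 -> legal
(4,1): flips 2 -> legal
(5,1): flips 2 -> legal
(5,2): flips 1 -> legal
(5,3): no bracket -> illegal
(5,4): no bracket -> illegal
B mobility = 6
-- W to move --
(0,4): no bracket -> illegal
(0,5): no bracket -> illegal
(1,3): no bracket -> illegal
(1,4): no bracket -> illegal
(2,5): flips 2 -> legal
(3,5): flips 1 -> legal
(4,5): flips 2 -> legal
(5,3): no bracket -> illegal
(5,4): no bracket -> illegal
(5,5): flips 1 -> legal
W mobility = 4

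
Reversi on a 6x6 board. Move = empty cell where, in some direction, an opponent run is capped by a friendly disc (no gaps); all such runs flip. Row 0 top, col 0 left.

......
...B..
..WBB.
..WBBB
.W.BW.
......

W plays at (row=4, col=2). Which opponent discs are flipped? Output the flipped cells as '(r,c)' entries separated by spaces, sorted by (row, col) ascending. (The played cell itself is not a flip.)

Answer: (4,3)

Derivation:
Dir NW: first cell '.' (not opp) -> no flip
Dir N: first cell 'W' (not opp) -> no flip
Dir NE: opp run (3,3) (2,4), next='.' -> no flip
Dir W: first cell 'W' (not opp) -> no flip
Dir E: opp run (4,3) capped by W -> flip
Dir SW: first cell '.' (not opp) -> no flip
Dir S: first cell '.' (not opp) -> no flip
Dir SE: first cell '.' (not opp) -> no flip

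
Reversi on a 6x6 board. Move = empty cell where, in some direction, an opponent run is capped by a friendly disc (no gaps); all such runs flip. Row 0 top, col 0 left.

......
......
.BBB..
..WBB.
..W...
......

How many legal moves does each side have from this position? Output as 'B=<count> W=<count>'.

-- B to move --
(3,1): flips 1 -> legal
(4,1): flips 1 -> legal
(4,3): flips 1 -> legal
(5,1): flips 1 -> legal
(5,2): flips 2 -> legal
(5,3): no bracket -> illegal
B mobility = 5
-- W to move --
(1,0): flips 1 -> legal
(1,1): no bracket -> illegal
(1,2): flips 1 -> legal
(1,3): no bracket -> illegal
(1,4): flips 1 -> legal
(2,0): no bracket -> illegal
(2,4): flips 1 -> legal
(2,5): no bracket -> illegal
(3,0): no bracket -> illegal
(3,1): no bracket -> illegal
(3,5): flips 2 -> legal
(4,3): no bracket -> illegal
(4,4): no bracket -> illegal
(4,5): no bracket -> illegal
W mobility = 5

Answer: B=5 W=5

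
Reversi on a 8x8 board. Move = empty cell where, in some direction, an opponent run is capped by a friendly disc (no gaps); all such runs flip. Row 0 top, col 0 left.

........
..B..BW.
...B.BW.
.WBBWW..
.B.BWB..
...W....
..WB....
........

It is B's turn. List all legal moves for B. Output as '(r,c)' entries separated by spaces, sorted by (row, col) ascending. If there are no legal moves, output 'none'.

Answer: (0,7) (1,7) (2,1) (2,7) (3,0) (3,6) (3,7) (5,5) (6,1)

Derivation:
(0,5): no bracket -> illegal
(0,6): no bracket -> illegal
(0,7): flips 1 -> legal
(1,7): flips 1 -> legal
(2,0): no bracket -> illegal
(2,1): flips 1 -> legal
(2,2): no bracket -> illegal
(2,4): no bracket -> illegal
(2,7): flips 1 -> legal
(3,0): flips 1 -> legal
(3,6): flips 2 -> legal
(3,7): flips 1 -> legal
(4,0): no bracket -> illegal
(4,2): no bracket -> illegal
(4,6): no bracket -> illegal
(5,1): no bracket -> illegal
(5,2): no bracket -> illegal
(5,4): no bracket -> illegal
(5,5): flips 1 -> legal
(6,1): flips 1 -> legal
(6,4): no bracket -> illegal
(7,1): no bracket -> illegal
(7,2): no bracket -> illegal
(7,3): no bracket -> illegal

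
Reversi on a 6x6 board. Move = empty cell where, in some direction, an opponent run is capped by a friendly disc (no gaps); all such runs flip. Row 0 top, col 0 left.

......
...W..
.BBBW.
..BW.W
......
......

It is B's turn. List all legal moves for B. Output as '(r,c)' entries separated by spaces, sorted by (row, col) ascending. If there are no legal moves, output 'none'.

Answer: (0,3) (0,4) (2,5) (3,4) (4,3) (4,4)

Derivation:
(0,2): no bracket -> illegal
(0,3): flips 1 -> legal
(0,4): flips 1 -> legal
(1,2): no bracket -> illegal
(1,4): no bracket -> illegal
(1,5): no bracket -> illegal
(2,5): flips 1 -> legal
(3,4): flips 1 -> legal
(4,2): no bracket -> illegal
(4,3): flips 1 -> legal
(4,4): flips 1 -> legal
(4,5): no bracket -> illegal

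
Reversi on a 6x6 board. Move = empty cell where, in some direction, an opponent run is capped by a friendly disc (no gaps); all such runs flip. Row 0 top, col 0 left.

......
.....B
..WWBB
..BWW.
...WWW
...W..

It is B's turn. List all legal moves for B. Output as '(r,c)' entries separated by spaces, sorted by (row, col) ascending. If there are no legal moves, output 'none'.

Answer: (1,2) (1,4) (2,1) (3,5) (4,2) (5,2) (5,4)

Derivation:
(1,1): no bracket -> illegal
(1,2): flips 1 -> legal
(1,3): no bracket -> illegal
(1,4): flips 1 -> legal
(2,1): flips 2 -> legal
(3,1): no bracket -> illegal
(3,5): flips 2 -> legal
(4,2): flips 1 -> legal
(5,2): flips 2 -> legal
(5,4): flips 3 -> legal
(5,5): no bracket -> illegal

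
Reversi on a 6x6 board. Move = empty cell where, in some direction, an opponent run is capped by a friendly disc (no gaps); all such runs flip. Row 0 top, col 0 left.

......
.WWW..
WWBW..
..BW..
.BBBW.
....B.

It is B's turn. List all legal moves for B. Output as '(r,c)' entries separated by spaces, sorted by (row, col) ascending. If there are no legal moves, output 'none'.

(0,0): flips 1 -> legal
(0,1): no bracket -> illegal
(0,2): flips 1 -> legal
(0,3): flips 3 -> legal
(0,4): flips 1 -> legal
(1,0): flips 1 -> legal
(1,4): flips 1 -> legal
(2,4): flips 2 -> legal
(3,0): no bracket -> illegal
(3,1): no bracket -> illegal
(3,4): flips 2 -> legal
(3,5): no bracket -> illegal
(4,5): flips 1 -> legal
(5,3): no bracket -> illegal
(5,5): flips 2 -> legal

Answer: (0,0) (0,2) (0,3) (0,4) (1,0) (1,4) (2,4) (3,4) (4,5) (5,5)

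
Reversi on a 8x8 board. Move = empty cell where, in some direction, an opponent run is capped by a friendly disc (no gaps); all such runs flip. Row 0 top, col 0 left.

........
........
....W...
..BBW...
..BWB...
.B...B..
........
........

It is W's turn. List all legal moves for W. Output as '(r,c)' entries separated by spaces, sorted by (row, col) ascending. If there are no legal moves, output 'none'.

(2,1): flips 1 -> legal
(2,2): no bracket -> illegal
(2,3): flips 1 -> legal
(3,1): flips 2 -> legal
(3,5): no bracket -> illegal
(4,0): no bracket -> illegal
(4,1): flips 1 -> legal
(4,5): flips 1 -> legal
(4,6): no bracket -> illegal
(5,0): no bracket -> illegal
(5,2): no bracket -> illegal
(5,3): no bracket -> illegal
(5,4): flips 1 -> legal
(5,6): no bracket -> illegal
(6,0): flips 3 -> legal
(6,1): no bracket -> illegal
(6,2): no bracket -> illegal
(6,4): no bracket -> illegal
(6,5): no bracket -> illegal
(6,6): no bracket -> illegal

Answer: (2,1) (2,3) (3,1) (4,1) (4,5) (5,4) (6,0)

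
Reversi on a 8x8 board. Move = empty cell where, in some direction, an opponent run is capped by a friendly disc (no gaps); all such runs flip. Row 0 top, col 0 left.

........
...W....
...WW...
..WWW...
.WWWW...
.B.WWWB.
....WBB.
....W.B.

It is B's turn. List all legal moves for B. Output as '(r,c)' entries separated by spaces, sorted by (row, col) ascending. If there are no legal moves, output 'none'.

(0,2): no bracket -> illegal
(0,3): no bracket -> illegal
(0,4): no bracket -> illegal
(1,2): no bracket -> illegal
(1,4): no bracket -> illegal
(1,5): flips 3 -> legal
(2,1): flips 3 -> legal
(2,2): flips 3 -> legal
(2,5): no bracket -> illegal
(3,0): no bracket -> illegal
(3,1): flips 1 -> legal
(3,5): no bracket -> illegal
(4,0): no bracket -> illegal
(4,5): flips 1 -> legal
(4,6): no bracket -> illegal
(5,0): no bracket -> illegal
(5,2): flips 3 -> legal
(6,2): no bracket -> illegal
(6,3): flips 1 -> legal
(7,3): no bracket -> illegal
(7,5): no bracket -> illegal

Answer: (1,5) (2,1) (2,2) (3,1) (4,5) (5,2) (6,3)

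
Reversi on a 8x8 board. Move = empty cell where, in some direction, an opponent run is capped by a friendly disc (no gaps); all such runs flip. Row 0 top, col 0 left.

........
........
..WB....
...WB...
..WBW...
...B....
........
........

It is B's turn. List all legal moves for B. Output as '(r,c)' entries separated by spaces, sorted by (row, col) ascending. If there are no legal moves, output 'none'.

Answer: (2,1) (3,1) (3,2) (3,5) (4,1) (4,5) (5,4)

Derivation:
(1,1): no bracket -> illegal
(1,2): no bracket -> illegal
(1,3): no bracket -> illegal
(2,1): flips 1 -> legal
(2,4): no bracket -> illegal
(3,1): flips 1 -> legal
(3,2): flips 1 -> legal
(3,5): flips 1 -> legal
(4,1): flips 1 -> legal
(4,5): flips 1 -> legal
(5,1): no bracket -> illegal
(5,2): no bracket -> illegal
(5,4): flips 1 -> legal
(5,5): no bracket -> illegal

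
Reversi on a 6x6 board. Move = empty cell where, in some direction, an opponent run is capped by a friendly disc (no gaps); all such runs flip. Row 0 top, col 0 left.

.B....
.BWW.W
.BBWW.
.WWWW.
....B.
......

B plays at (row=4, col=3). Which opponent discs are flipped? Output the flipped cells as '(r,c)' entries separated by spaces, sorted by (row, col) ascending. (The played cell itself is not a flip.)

Answer: (3,2)

Derivation:
Dir NW: opp run (3,2) capped by B -> flip
Dir N: opp run (3,3) (2,3) (1,3), next='.' -> no flip
Dir NE: opp run (3,4), next='.' -> no flip
Dir W: first cell '.' (not opp) -> no flip
Dir E: first cell 'B' (not opp) -> no flip
Dir SW: first cell '.' (not opp) -> no flip
Dir S: first cell '.' (not opp) -> no flip
Dir SE: first cell '.' (not opp) -> no flip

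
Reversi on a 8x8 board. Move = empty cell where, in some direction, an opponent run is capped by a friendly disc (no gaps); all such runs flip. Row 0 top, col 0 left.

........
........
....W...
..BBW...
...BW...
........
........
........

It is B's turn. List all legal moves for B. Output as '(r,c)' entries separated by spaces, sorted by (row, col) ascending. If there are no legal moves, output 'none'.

Answer: (1,5) (2,5) (3,5) (4,5) (5,5)

Derivation:
(1,3): no bracket -> illegal
(1,4): no bracket -> illegal
(1,5): flips 1 -> legal
(2,3): no bracket -> illegal
(2,5): flips 1 -> legal
(3,5): flips 1 -> legal
(4,5): flips 1 -> legal
(5,3): no bracket -> illegal
(5,4): no bracket -> illegal
(5,5): flips 1 -> legal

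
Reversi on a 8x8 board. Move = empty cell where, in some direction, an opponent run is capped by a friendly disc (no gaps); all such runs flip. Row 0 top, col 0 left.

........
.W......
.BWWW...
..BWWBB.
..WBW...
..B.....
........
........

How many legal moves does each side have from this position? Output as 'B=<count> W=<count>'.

-- B to move --
(0,0): no bracket -> illegal
(0,1): flips 1 -> legal
(0,2): no bracket -> illegal
(1,0): no bracket -> illegal
(1,2): flips 1 -> legal
(1,3): flips 3 -> legal
(1,4): flips 1 -> legal
(1,5): no bracket -> illegal
(2,0): no bracket -> illegal
(2,5): flips 4 -> legal
(3,1): no bracket -> illegal
(4,1): flips 1 -> legal
(4,5): flips 1 -> legal
(5,1): no bracket -> illegal
(5,3): flips 1 -> legal
(5,4): no bracket -> illegal
(5,5): no bracket -> illegal
B mobility = 8
-- W to move --
(1,0): no bracket -> illegal
(1,2): no bracket -> illegal
(2,0): flips 1 -> legal
(2,5): no bracket -> illegal
(2,6): flips 1 -> legal
(2,7): no bracket -> illegal
(3,0): no bracket -> illegal
(3,1): flips 2 -> legal
(3,7): flips 2 -> legal
(4,1): flips 1 -> legal
(4,5): no bracket -> illegal
(4,6): flips 1 -> legal
(4,7): no bracket -> illegal
(5,1): no bracket -> illegal
(5,3): flips 1 -> legal
(5,4): no bracket -> illegal
(6,1): flips 2 -> legal
(6,2): flips 1 -> legal
(6,3): no bracket -> illegal
W mobility = 9

Answer: B=8 W=9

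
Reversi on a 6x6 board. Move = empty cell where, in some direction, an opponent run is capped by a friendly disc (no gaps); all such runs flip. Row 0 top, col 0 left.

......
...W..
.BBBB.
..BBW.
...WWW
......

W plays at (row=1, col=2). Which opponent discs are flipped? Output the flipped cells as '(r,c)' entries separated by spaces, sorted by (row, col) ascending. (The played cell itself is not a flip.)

Answer: (2,3)

Derivation:
Dir NW: first cell '.' (not opp) -> no flip
Dir N: first cell '.' (not opp) -> no flip
Dir NE: first cell '.' (not opp) -> no flip
Dir W: first cell '.' (not opp) -> no flip
Dir E: first cell 'W' (not opp) -> no flip
Dir SW: opp run (2,1), next='.' -> no flip
Dir S: opp run (2,2) (3,2), next='.' -> no flip
Dir SE: opp run (2,3) capped by W -> flip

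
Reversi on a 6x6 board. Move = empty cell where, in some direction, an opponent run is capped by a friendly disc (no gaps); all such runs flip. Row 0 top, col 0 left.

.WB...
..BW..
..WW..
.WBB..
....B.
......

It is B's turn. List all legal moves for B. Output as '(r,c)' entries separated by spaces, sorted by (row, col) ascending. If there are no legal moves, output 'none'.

(0,0): flips 1 -> legal
(0,3): flips 2 -> legal
(0,4): no bracket -> illegal
(1,0): no bracket -> illegal
(1,1): flips 1 -> legal
(1,4): flips 2 -> legal
(2,0): no bracket -> illegal
(2,1): no bracket -> illegal
(2,4): flips 1 -> legal
(3,0): flips 1 -> legal
(3,4): flips 1 -> legal
(4,0): no bracket -> illegal
(4,1): no bracket -> illegal
(4,2): no bracket -> illegal

Answer: (0,0) (0,3) (1,1) (1,4) (2,4) (3,0) (3,4)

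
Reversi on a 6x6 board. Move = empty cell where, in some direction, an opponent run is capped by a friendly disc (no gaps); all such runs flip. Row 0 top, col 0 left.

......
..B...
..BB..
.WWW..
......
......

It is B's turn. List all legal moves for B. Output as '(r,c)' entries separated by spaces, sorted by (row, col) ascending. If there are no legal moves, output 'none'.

(2,0): no bracket -> illegal
(2,1): no bracket -> illegal
(2,4): no bracket -> illegal
(3,0): no bracket -> illegal
(3,4): no bracket -> illegal
(4,0): flips 1 -> legal
(4,1): flips 1 -> legal
(4,2): flips 1 -> legal
(4,3): flips 1 -> legal
(4,4): flips 1 -> legal

Answer: (4,0) (4,1) (4,2) (4,3) (4,4)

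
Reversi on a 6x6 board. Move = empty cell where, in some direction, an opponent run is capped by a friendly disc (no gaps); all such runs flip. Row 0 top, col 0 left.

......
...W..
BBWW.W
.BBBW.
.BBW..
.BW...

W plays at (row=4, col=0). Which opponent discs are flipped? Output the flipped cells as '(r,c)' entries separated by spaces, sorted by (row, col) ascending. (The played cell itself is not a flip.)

Answer: (3,1) (4,1) (4,2)

Derivation:
Dir NW: edge -> no flip
Dir N: first cell '.' (not opp) -> no flip
Dir NE: opp run (3,1) capped by W -> flip
Dir W: edge -> no flip
Dir E: opp run (4,1) (4,2) capped by W -> flip
Dir SW: edge -> no flip
Dir S: first cell '.' (not opp) -> no flip
Dir SE: opp run (5,1), next=edge -> no flip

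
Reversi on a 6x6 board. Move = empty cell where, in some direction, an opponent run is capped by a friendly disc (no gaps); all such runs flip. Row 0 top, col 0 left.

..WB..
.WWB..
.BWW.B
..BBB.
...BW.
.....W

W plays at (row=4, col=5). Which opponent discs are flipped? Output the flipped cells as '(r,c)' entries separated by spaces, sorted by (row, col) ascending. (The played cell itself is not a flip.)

Answer: (3,4)

Derivation:
Dir NW: opp run (3,4) capped by W -> flip
Dir N: first cell '.' (not opp) -> no flip
Dir NE: edge -> no flip
Dir W: first cell 'W' (not opp) -> no flip
Dir E: edge -> no flip
Dir SW: first cell '.' (not opp) -> no flip
Dir S: first cell 'W' (not opp) -> no flip
Dir SE: edge -> no flip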